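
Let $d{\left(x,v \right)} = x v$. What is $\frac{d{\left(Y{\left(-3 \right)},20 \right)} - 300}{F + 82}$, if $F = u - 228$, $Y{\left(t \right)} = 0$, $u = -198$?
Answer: $\frac{75}{86} \approx 0.87209$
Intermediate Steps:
$F = -426$ ($F = -198 - 228 = -426$)
$d{\left(x,v \right)} = v x$
$\frac{d{\left(Y{\left(-3 \right)},20 \right)} - 300}{F + 82} = \frac{20 \cdot 0 - 300}{-426 + 82} = \frac{0 - 300}{-344} = \left(-300\right) \left(- \frac{1}{344}\right) = \frac{75}{86}$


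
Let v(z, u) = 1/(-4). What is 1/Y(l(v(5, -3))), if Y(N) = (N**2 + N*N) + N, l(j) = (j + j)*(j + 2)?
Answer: 32/21 ≈ 1.5238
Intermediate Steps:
v(z, u) = -1/4
l(j) = 2*j*(2 + j) (l(j) = (2*j)*(2 + j) = 2*j*(2 + j))
Y(N) = N + 2*N**2 (Y(N) = (N**2 + N**2) + N = 2*N**2 + N = N + 2*N**2)
1/Y(l(v(5, -3))) = 1/((2*(-1/4)*(2 - 1/4))*(1 + 2*(2*(-1/4)*(2 - 1/4)))) = 1/((2*(-1/4)*(7/4))*(1 + 2*(2*(-1/4)*(7/4)))) = 1/(-7*(1 + 2*(-7/8))/8) = 1/(-7*(1 - 7/4)/8) = 1/(-7/8*(-3/4)) = 1/(21/32) = 32/21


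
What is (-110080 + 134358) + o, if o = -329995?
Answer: -305717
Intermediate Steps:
(-110080 + 134358) + o = (-110080 + 134358) - 329995 = 24278 - 329995 = -305717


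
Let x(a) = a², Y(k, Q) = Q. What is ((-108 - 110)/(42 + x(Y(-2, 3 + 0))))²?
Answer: 47524/2601 ≈ 18.271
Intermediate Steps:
((-108 - 110)/(42 + x(Y(-2, 3 + 0))))² = ((-108 - 110)/(42 + (3 + 0)²))² = (-218/(42 + 3²))² = (-218/(42 + 9))² = (-218/51)² = 47524/2601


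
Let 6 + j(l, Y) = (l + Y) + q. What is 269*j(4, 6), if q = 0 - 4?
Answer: 0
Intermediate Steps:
q = -4
j(l, Y) = -10 + Y + l (j(l, Y) = -6 + ((l + Y) - 4) = -6 + ((Y + l) - 4) = -6 + (-4 + Y + l) = -10 + Y + l)
269*j(4, 6) = 269*(-10 + 6 + 4) = 269*0 = 0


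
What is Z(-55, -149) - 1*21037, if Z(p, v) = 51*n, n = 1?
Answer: -20986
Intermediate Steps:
Z(p, v) = 51 (Z(p, v) = 51*1 = 51)
Z(-55, -149) - 1*21037 = 51 - 1*21037 = 51 - 21037 = -20986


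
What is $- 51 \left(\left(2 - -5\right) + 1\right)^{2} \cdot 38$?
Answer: $-124032$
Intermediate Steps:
$- 51 \left(\left(2 - -5\right) + 1\right)^{2} \cdot 38 = - 51 \left(\left(2 + 5\right) + 1\right)^{2} \cdot 38 = - 51 \left(7 + 1\right)^{2} \cdot 38 = - 51 \cdot 8^{2} \cdot 38 = \left(-51\right) 64 \cdot 38 = \left(-3264\right) 38 = -124032$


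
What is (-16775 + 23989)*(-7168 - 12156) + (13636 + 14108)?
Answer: -139375592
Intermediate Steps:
(-16775 + 23989)*(-7168 - 12156) + (13636 + 14108) = 7214*(-19324) + 27744 = -139403336 + 27744 = -139375592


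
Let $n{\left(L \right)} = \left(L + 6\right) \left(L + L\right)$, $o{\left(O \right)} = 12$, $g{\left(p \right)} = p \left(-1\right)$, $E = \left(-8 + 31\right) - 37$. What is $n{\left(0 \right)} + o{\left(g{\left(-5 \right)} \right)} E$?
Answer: $-168$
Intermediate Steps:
$E = -14$ ($E = 23 - 37 = -14$)
$g{\left(p \right)} = - p$
$n{\left(L \right)} = 2 L \left(6 + L\right)$ ($n{\left(L \right)} = \left(6 + L\right) 2 L = 2 L \left(6 + L\right)$)
$n{\left(0 \right)} + o{\left(g{\left(-5 \right)} \right)} E = 2 \cdot 0 \left(6 + 0\right) + 12 \left(-14\right) = 2 \cdot 0 \cdot 6 - 168 = 0 - 168 = -168$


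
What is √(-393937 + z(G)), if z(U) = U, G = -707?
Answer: 2*I*√98661 ≈ 628.21*I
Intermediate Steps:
√(-393937 + z(G)) = √(-393937 - 707) = √(-394644) = 2*I*√98661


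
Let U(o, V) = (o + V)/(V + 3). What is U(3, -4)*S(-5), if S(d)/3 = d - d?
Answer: 0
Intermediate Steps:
S(d) = 0 (S(d) = 3*(d - d) = 3*0 = 0)
U(o, V) = (V + o)/(3 + V)
U(3, -4)*S(-5) = ((-4 + 3)/(3 - 4))*0 = (-1/(-1))*0 = -1*(-1)*0 = 1*0 = 0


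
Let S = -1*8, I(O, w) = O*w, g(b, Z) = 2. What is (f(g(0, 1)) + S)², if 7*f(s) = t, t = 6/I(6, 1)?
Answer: 3025/49 ≈ 61.735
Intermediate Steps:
t = 1 (t = 6/((6*1)) = 6/6 = 6*(⅙) = 1)
f(s) = ⅐ (f(s) = (⅐)*1 = ⅐)
S = -8
(f(g(0, 1)) + S)² = (⅐ - 8)² = (-55/7)² = 3025/49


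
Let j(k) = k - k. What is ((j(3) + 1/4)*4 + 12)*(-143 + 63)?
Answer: -1040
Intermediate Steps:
j(k) = 0
((j(3) + 1/4)*4 + 12)*(-143 + 63) = ((0 + 1/4)*4 + 12)*(-143 + 63) = ((0 + 1*(¼))*4 + 12)*(-80) = ((0 + ¼)*4 + 12)*(-80) = ((¼)*4 + 12)*(-80) = (1 + 12)*(-80) = 13*(-80) = -1040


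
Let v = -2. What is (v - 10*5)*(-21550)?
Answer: 1120600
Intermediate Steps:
(v - 10*5)*(-21550) = (-2 - 10*5)*(-21550) = (-2 - 50)*(-21550) = -52*(-21550) = 1120600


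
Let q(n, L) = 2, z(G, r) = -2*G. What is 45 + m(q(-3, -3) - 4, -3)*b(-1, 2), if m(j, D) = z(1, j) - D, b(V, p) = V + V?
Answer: 43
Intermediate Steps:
b(V, p) = 2*V
m(j, D) = -2 - D (m(j, D) = -2*1 - D = -2 - D)
45 + m(q(-3, -3) - 4, -3)*b(-1, 2) = 45 + (-2 - 1*(-3))*(2*(-1)) = 45 + (-2 + 3)*(-2) = 45 + 1*(-2) = 45 - 2 = 43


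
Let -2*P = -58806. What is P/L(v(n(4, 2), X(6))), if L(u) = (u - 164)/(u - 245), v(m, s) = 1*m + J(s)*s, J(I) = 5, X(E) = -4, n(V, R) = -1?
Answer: 7821198/185 ≈ 42277.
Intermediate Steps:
P = 29403 (P = -½*(-58806) = 29403)
v(m, s) = m + 5*s (v(m, s) = 1*m + 5*s = m + 5*s)
L(u) = (-164 + u)/(-245 + u)
P/L(v(n(4, 2), X(6))) = 29403/(((-164 + (-1 + 5*(-4)))/(-245 + (-1 + 5*(-4))))) = 29403/(((-164 + (-1 - 20))/(-245 + (-1 - 20)))) = 29403/(((-164 - 21)/(-245 - 21))) = 29403/((-185/(-266))) = 29403/((-1/266*(-185))) = 29403/(185/266) = 29403*(266/185) = 7821198/185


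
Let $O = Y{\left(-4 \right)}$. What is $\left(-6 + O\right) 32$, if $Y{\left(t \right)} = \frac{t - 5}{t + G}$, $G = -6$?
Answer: $- \frac{816}{5} \approx -163.2$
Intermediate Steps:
$Y{\left(t \right)} = \frac{-5 + t}{-6 + t}$ ($Y{\left(t \right)} = \frac{t - 5}{t - 6} = \frac{-5 + t}{-6 + t}$)
$O = \frac{9}{10}$ ($O = \frac{-5 - 4}{-6 - 4} = \frac{1}{-10} \left(-9\right) = \left(- \frac{1}{10}\right) \left(-9\right) = \frac{9}{10} \approx 0.9$)
$\left(-6 + O\right) 32 = \left(-6 + \frac{9}{10}\right) 32 = \left(- \frac{51}{10}\right) 32 = - \frac{816}{5}$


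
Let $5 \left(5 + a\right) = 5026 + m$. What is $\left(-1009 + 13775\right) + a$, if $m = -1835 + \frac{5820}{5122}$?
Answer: $\frac{171579666}{12805} \approx 13399.0$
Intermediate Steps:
$m = - \frac{4696525}{2561}$ ($m = -1835 + 5820 \cdot \frac{1}{5122} = -1835 + \frac{2910}{2561} = - \frac{4696525}{2561} \approx -1833.9$)
$a = \frac{8111036}{12805}$ ($a = -5 + \frac{5026 - \frac{4696525}{2561}}{5} = -5 + \frac{1}{5} \cdot \frac{8175061}{2561} = -5 + \frac{8175061}{12805} = \frac{8111036}{12805} \approx 633.43$)
$\left(-1009 + 13775\right) + a = \left(-1009 + 13775\right) + \frac{8111036}{12805} = 12766 + \frac{8111036}{12805} = \frac{171579666}{12805}$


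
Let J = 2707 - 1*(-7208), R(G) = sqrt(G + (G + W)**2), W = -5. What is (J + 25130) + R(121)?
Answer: 35045 + sqrt(13577) ≈ 35162.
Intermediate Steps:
R(G) = sqrt(G + (-5 + G)**2) (R(G) = sqrt(G + (G - 5)**2) = sqrt(G + (-5 + G)**2))
J = 9915 (J = 2707 + 7208 = 9915)
(J + 25130) + R(121) = (9915 + 25130) + sqrt(121 + (-5 + 121)**2) = 35045 + sqrt(121 + 116**2) = 35045 + sqrt(121 + 13456) = 35045 + sqrt(13577)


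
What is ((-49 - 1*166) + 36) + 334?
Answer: 155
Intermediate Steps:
((-49 - 1*166) + 36) + 334 = ((-49 - 166) + 36) + 334 = (-215 + 36) + 334 = -179 + 334 = 155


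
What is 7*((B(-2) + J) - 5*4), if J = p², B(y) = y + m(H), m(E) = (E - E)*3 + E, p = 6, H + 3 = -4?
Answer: 49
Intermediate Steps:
H = -7 (H = -3 - 4 = -7)
m(E) = E (m(E) = 0*3 + E = 0 + E = E)
B(y) = -7 + y (B(y) = y - 7 = -7 + y)
J = 36 (J = 6² = 36)
7*((B(-2) + J) - 5*4) = 7*(((-7 - 2) + 36) - 5*4) = 7*((-9 + 36) - 20) = 7*(27 - 20) = 7*7 = 49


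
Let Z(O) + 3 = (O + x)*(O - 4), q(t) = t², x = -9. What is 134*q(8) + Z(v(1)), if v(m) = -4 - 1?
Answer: 8699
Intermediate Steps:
v(m) = -5
Z(O) = -3 + (-9 + O)*(-4 + O) (Z(O) = -3 + (O - 9)*(O - 4) = -3 + (-9 + O)*(-4 + O))
134*q(8) + Z(v(1)) = 134*8² + (33 + (-5)² - 13*(-5)) = 134*64 + (33 + 25 + 65) = 8576 + 123 = 8699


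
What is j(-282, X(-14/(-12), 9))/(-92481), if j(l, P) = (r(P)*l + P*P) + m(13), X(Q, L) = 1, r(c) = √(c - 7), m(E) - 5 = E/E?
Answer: -7/92481 + 94*I*√6/30827 ≈ -7.5691e-5 + 0.0074692*I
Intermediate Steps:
m(E) = 6 (m(E) = 5 + E/E = 5 + 1 = 6)
r(c) = √(-7 + c)
j(l, P) = 6 + P² + l*√(-7 + P) (j(l, P) = (√(-7 + P)*l + P*P) + 6 = (l*√(-7 + P) + P²) + 6 = (P² + l*√(-7 + P)) + 6 = 6 + P² + l*√(-7 + P))
j(-282, X(-14/(-12), 9))/(-92481) = (6 + 1² - 282*√(-7 + 1))/(-92481) = (6 + 1 - 282*I*√6)*(-1/92481) = (7 - 282*I*√6)*(-1/92481) = -7/92481 + 94*I*√6/30827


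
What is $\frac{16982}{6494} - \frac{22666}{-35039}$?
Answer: $\frac{371112651}{113771633} \approx 3.2619$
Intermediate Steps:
$\frac{16982}{6494} - \frac{22666}{-35039} = 16982 \cdot \frac{1}{6494} - - \frac{22666}{35039} = \frac{8491}{3247} + \frac{22666}{35039} = \frac{371112651}{113771633}$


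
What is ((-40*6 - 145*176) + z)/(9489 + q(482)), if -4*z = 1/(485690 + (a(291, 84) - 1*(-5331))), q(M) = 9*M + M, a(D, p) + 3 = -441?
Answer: -50549054081/28078665172 ≈ -1.8003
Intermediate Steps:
a(D, p) = -444 (a(D, p) = -3 - 441 = -444)
q(M) = 10*M
z = -1/1962308 (z = -1/(4*(485690 + (-444 - 1*(-5331)))) = -1/(4*(485690 + (-444 + 5331))) = -1/(4*(485690 + 4887)) = -¼/490577 = -¼*1/490577 = -1/1962308 ≈ -5.0960e-7)
((-40*6 - 145*176) + z)/(9489 + q(482)) = ((-40*6 - 145*176) - 1/1962308)/(9489 + 10*482) = ((-240 - 25520) - 1/1962308)/(9489 + 4820) = (-25760 - 1/1962308)/14309 = -50549054081/1962308*1/14309 = -50549054081/28078665172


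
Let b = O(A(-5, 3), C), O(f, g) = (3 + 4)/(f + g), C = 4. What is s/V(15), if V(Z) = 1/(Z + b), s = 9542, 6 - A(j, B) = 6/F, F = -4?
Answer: 3425578/23 ≈ 1.4894e+5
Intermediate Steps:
A(j, B) = 15/2 (A(j, B) = 6 - 6/(-4) = 6 - 6*(-1)/4 = 6 - 1*(-3/2) = 6 + 3/2 = 15/2)
O(f, g) = 7/(f + g)
b = 14/23 (b = 7/(15/2 + 4) = 7/(23/2) = 7*(2/23) = 14/23 ≈ 0.60870)
V(Z) = 1/(14/23 + Z) (V(Z) = 1/(Z + 14/23) = 1/(14/23 + Z))
s/V(15) = 9542/((23/(14 + 23*15))) = 9542/((23/(14 + 345))) = 9542/((23/359)) = 9542/((23*(1/359))) = 9542/(23/359) = 9542*(359/23) = 3425578/23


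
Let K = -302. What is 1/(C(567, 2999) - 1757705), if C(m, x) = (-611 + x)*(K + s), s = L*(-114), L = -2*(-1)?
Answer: -1/3023345 ≈ -3.3076e-7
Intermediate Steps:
L = 2
s = -228 (s = 2*(-114) = -228)
C(m, x) = 323830 - 530*x (C(m, x) = (-611 + x)*(-302 - 228) = (-611 + x)*(-530) = 323830 - 530*x)
1/(C(567, 2999) - 1757705) = 1/((323830 - 530*2999) - 1757705) = 1/((323830 - 1589470) - 1757705) = 1/(-1265640 - 1757705) = 1/(-3023345) = -1/3023345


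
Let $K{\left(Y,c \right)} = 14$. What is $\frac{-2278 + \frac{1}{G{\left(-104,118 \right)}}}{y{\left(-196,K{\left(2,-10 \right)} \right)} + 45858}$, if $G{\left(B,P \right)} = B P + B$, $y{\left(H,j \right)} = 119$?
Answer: $- \frac{28192529}{569011352} \approx -0.049547$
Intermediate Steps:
$G{\left(B,P \right)} = B + B P$
$\frac{-2278 + \frac{1}{G{\left(-104,118 \right)}}}{y{\left(-196,K{\left(2,-10 \right)} \right)} + 45858} = \frac{-2278 + \frac{1}{\left(-104\right) \left(1 + 118\right)}}{119 + 45858} = \frac{-2278 + \frac{1}{\left(-104\right) 119}}{45977} = \left(-2278 + \frac{1}{-12376}\right) \frac{1}{45977} = \left(-2278 - \frac{1}{12376}\right) \frac{1}{45977} = \left(- \frac{28192529}{12376}\right) \frac{1}{45977} = - \frac{28192529}{569011352}$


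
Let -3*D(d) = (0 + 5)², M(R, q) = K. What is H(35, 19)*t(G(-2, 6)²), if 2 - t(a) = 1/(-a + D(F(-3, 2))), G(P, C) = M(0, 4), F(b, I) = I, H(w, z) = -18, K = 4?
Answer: -2682/73 ≈ -36.740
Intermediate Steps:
M(R, q) = 4
G(P, C) = 4
D(d) = -25/3 (D(d) = -(0 + 5)²/3 = -⅓*5² = -⅓*25 = -25/3)
t(a) = 2 - 1/(-25/3 - a) (t(a) = 2 - 1/(-a - 25/3) = 2 - 1/(-25/3 - a))
H(35, 19)*t(G(-2, 6)²) = -18*(53 + 6*4²)/(25 + 3*4²) = -18*(53 + 6*16)/(25 + 3*16) = -18*(53 + 96)/(25 + 48) = -18*149/73 = -2682/73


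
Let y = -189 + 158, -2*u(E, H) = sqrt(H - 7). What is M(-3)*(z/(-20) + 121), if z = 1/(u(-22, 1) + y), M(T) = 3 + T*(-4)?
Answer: 6987843/3850 - 3*I*sqrt(6)/7700 ≈ 1815.0 - 0.00095435*I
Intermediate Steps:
M(T) = 3 - 4*T
u(E, H) = -sqrt(-7 + H)/2 (u(E, H) = -sqrt(H - 7)/2 = -sqrt(-7 + H)/2)
y = -31
z = 1/(-31 - I*sqrt(6)/2) (z = 1/(-sqrt(-7 + 1)/2 - 31) = 1/(-I*sqrt(6)/2 - 31) = 1/(-31 - I*sqrt(6)/2) ≈ -0.032208 + 0.0012725*I)
M(-3)*(z/(-20) + 121) = (3 - 4*(-3))*((-62/1925 + I*sqrt(6)/1925)/(-20) + 121) = (3 + 12)*((-62/1925 + I*sqrt(6)/1925)*(-1/20) + 121) = 15*((31/19250 - I*sqrt(6)/38500) + 121) = 15*(2329281/19250 - I*sqrt(6)/38500) = 6987843/3850 - 3*I*sqrt(6)/7700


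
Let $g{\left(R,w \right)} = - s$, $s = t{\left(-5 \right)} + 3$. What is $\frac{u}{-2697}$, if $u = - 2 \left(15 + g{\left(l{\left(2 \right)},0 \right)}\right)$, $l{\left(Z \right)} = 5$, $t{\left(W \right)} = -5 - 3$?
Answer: $\frac{40}{2697} \approx 0.014831$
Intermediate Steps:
$t{\left(W \right)} = -8$
$s = -5$ ($s = -8 + 3 = -5$)
$g{\left(R,w \right)} = 5$ ($g{\left(R,w \right)} = \left(-1\right) \left(-5\right) = 5$)
$u = -40$ ($u = - 2 \left(15 + 5\right) = \left(-2\right) 20 = -40$)
$\frac{u}{-2697} = - \frac{40}{-2697} = \left(-40\right) \left(- \frac{1}{2697}\right) = \frac{40}{2697}$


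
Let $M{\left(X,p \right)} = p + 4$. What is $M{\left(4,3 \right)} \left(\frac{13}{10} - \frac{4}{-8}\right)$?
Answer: $\frac{63}{5} \approx 12.6$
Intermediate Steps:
$M{\left(X,p \right)} = 4 + p$
$M{\left(4,3 \right)} \left(\frac{13}{10} - \frac{4}{-8}\right) = \left(4 + 3\right) \left(\frac{13}{10} - \frac{4}{-8}\right) = 7 \left(13 \cdot \frac{1}{10} - - \frac{1}{2}\right) = 7 \left(\frac{13}{10} + \frac{1}{2}\right) = 7 \cdot \frac{9}{5} = \frac{63}{5}$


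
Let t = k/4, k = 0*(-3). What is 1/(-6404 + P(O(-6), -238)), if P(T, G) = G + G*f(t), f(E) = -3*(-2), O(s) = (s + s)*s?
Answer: -1/8070 ≈ -0.00012392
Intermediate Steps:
k = 0
t = 0 (t = 0/4 = 0*(¼) = 0)
O(s) = 2*s² (O(s) = (2*s)*s = 2*s²)
f(E) = 6
P(T, G) = 7*G (P(T, G) = G + G*6 = G + 6*G = 7*G)
1/(-6404 + P(O(-6), -238)) = 1/(-6404 + 7*(-238)) = 1/(-6404 - 1666) = 1/(-8070) = -1/8070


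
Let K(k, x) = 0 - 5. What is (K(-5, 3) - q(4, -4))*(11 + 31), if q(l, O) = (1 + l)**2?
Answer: -1260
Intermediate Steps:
K(k, x) = -5
(K(-5, 3) - q(4, -4))*(11 + 31) = (-5 - (1 + 4)**2)*(11 + 31) = (-5 - 1*5**2)*42 = (-5 - 1*25)*42 = (-5 - 25)*42 = -30*42 = -1260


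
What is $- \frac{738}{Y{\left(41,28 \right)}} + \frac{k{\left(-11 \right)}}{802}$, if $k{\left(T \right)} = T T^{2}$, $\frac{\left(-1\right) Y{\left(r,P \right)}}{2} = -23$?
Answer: $- \frac{326551}{18446} \approx -17.703$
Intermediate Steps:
$Y{\left(r,P \right)} = 46$ ($Y{\left(r,P \right)} = \left(-2\right) \left(-23\right) = 46$)
$k{\left(T \right)} = T^{3}$
$- \frac{738}{Y{\left(41,28 \right)}} + \frac{k{\left(-11 \right)}}{802} = - \frac{738}{46} + \frac{\left(-11\right)^{3}}{802} = \left(-738\right) \frac{1}{46} - \frac{1331}{802} = - \frac{369}{23} - \frac{1331}{802} = - \frac{326551}{18446}$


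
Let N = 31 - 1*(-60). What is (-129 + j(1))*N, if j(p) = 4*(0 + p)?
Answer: -11375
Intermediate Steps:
N = 91 (N = 31 + 60 = 91)
j(p) = 4*p
(-129 + j(1))*N = (-129 + 4*1)*91 = (-129 + 4)*91 = -125*91 = -11375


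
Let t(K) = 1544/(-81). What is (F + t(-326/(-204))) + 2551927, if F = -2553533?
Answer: -131630/81 ≈ -1625.1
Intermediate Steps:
t(K) = -1544/81 (t(K) = 1544*(-1/81) = -1544/81)
(F + t(-326/(-204))) + 2551927 = (-2553533 - 1544/81) + 2551927 = -206837717/81 + 2551927 = -131630/81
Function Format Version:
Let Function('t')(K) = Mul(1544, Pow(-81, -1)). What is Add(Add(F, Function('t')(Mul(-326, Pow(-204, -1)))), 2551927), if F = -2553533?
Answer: Rational(-131630, 81) ≈ -1625.1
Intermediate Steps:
Function('t')(K) = Rational(-1544, 81) (Function('t')(K) = Mul(1544, Rational(-1, 81)) = Rational(-1544, 81))
Add(Add(F, Function('t')(Mul(-326, Pow(-204, -1)))), 2551927) = Add(Add(-2553533, Rational(-1544, 81)), 2551927) = Add(Rational(-206837717, 81), 2551927) = Rational(-131630, 81)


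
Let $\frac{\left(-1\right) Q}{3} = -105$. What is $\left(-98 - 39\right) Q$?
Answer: $-43155$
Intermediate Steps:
$Q = 315$ ($Q = \left(-3\right) \left(-105\right) = 315$)
$\left(-98 - 39\right) Q = \left(-98 - 39\right) 315 = \left(-137\right) 315 = -43155$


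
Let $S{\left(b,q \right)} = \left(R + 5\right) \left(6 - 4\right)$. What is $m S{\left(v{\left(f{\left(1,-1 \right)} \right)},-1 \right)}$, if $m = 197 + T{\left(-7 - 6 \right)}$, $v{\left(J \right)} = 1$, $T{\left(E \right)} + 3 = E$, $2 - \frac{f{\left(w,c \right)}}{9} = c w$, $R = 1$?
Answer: $2172$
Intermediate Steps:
$f{\left(w,c \right)} = 18 - 9 c w$
$T{\left(E \right)} = -3 + E$
$m = 181$ ($m = 197 - 16 = 181$)
$S{\left(b,q \right)} = 12$ ($S{\left(b,q \right)} = \left(1 + 5\right) \left(6 - 4\right) = 6 \cdot 2 = 12$)
$m S{\left(v{\left(f{\left(1,-1 \right)} \right)},-1 \right)} = 181 \cdot 12 = 2172$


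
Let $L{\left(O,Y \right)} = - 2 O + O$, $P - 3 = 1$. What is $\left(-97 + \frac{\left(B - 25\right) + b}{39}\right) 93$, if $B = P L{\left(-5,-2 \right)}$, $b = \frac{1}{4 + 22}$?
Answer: $- \frac{3053097}{338} \approx -9032.8$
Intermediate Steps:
$b = \frac{1}{26} \approx 0.038462$
$P = 4$ ($P = 3 + 1 = 4$)
$L{\left(O,Y \right)} = - O$
$B = 20$ ($B = 4 \left(\left(-1\right) \left(-5\right)\right) = 4 \cdot 5 = 20$)
$\left(-97 + \frac{\left(B - 25\right) + b}{39}\right) 93 = \left(-97 + \frac{\left(20 - 25\right) + \frac{1}{26}}{39}\right) 93 = \left(-97 + \left(-5 + \frac{1}{26}\right) \frac{1}{39}\right) 93 = \left(-97 - \frac{43}{338}\right) 93 = \left(- \frac{32829}{338}\right) 93 = - \frac{3053097}{338}$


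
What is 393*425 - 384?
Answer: 166641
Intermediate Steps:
393*425 - 384 = 167025 - 384 = 166641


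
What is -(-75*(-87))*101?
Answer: -659025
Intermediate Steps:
-(-75*(-87))*101 = -6525*101 = -1*659025 = -659025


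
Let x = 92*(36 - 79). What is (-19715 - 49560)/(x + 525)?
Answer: 69275/3431 ≈ 20.191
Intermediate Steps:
x = -3956 (x = 92*(-43) = -3956)
(-19715 - 49560)/(x + 525) = (-19715 - 49560)/(-3956 + 525) = -69275/(-3431) = -69275*(-1/3431) = 69275/3431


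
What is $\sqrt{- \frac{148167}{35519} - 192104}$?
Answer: $\frac{i \sqrt{242363546389217}}{35519} \approx 438.3 i$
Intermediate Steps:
$\sqrt{- \frac{148167}{35519} - 192104} = \sqrt{- \frac{6823490143}{35519}} = \frac{i \sqrt{242363546389217}}{35519}$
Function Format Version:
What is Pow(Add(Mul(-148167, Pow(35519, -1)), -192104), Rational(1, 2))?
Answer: Mul(Rational(1, 35519), I, Pow(242363546389217, Rational(1, 2))) ≈ Mul(438.30, I)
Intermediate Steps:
Pow(Add(Mul(-148167, Pow(35519, -1)), -192104), Rational(1, 2)) = Pow(Add(Mul(-148167, Rational(1, 35519)), -192104), Rational(1, 2)) = Pow(Add(Rational(-148167, 35519), -192104), Rational(1, 2)) = Pow(Rational(-6823490143, 35519), Rational(1, 2)) = Mul(Rational(1, 35519), I, Pow(242363546389217, Rational(1, 2)))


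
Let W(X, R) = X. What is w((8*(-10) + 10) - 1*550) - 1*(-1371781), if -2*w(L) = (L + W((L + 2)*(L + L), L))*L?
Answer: 238738781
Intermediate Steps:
w(L) = -L*(L + 2*L*(2 + L))/2 (w(L) = -(L + (L + 2)*(L + L))*L/2 = -(L + (2 + L)*(2*L))*L/2 = -(L + 2*L*(2 + L))*L/2 = -L*(L + 2*L*(2 + L))/2)
w((8*(-10) + 10) - 1*550) - 1*(-1371781) = ((8*(-10) + 10) - 1*550)²*(-5/2 - ((8*(-10) + 10) - 1*550)) - 1*(-1371781) = ((-80 + 10) - 550)²*(-5/2 - ((-80 + 10) - 550)) + 1371781 = (-70 - 550)²*(-5/2 - (-70 - 550)) + 1371781 = (-620)²*(-5/2 - 1*(-620)) + 1371781 = 384400*(-5/2 + 620) + 1371781 = 384400*(1235/2) + 1371781 = 237367000 + 1371781 = 238738781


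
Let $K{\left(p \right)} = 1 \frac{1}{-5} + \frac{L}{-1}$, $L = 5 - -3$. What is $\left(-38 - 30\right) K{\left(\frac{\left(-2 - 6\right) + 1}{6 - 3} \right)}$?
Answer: $\frac{2788}{5} \approx 557.6$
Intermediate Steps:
$L = 8$ ($L = 5 + 3 = 8$)
$K{\left(p \right)} = - \frac{41}{5}$ ($K{\left(p \right)} = 1 \frac{1}{-5} + \frac{8}{-1} = 1 \left(- \frac{1}{5}\right) + 8 \left(-1\right) = - \frac{1}{5} - 8 = - \frac{41}{5}$)
$\left(-38 - 30\right) K{\left(\frac{\left(-2 - 6\right) + 1}{6 - 3} \right)} = \left(-38 - 30\right) \left(- \frac{41}{5}\right) = \left(-68\right) \left(- \frac{41}{5}\right) = \frac{2788}{5}$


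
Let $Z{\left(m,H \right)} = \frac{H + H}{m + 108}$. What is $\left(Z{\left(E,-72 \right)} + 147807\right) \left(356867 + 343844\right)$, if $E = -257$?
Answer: $\frac{15432029528157}{149} \approx 1.0357 \cdot 10^{11}$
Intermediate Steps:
$Z{\left(m,H \right)} = \frac{2 H}{108 + m}$
$\left(Z{\left(E,-72 \right)} + 147807\right) \left(356867 + 343844\right) = \left(2 \left(-72\right) \frac{1}{108 - 257} + 147807\right) \left(356867 + 343844\right) = \left(2 \left(-72\right) \frac{1}{-149} + 147807\right) 700711 = \left(2 \left(-72\right) \left(- \frac{1}{149}\right) + 147807\right) 700711 = \left(\frac{144}{149} + 147807\right) 700711 = \frac{22023387}{149} \cdot 700711 = \frac{15432029528157}{149}$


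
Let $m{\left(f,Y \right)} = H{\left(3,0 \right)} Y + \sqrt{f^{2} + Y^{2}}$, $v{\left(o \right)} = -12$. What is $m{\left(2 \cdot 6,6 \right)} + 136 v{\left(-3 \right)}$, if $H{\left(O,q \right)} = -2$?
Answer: $-1644 + 6 \sqrt{5} \approx -1630.6$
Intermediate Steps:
$m{\left(f,Y \right)} = \sqrt{Y^{2} + f^{2}} - 2 Y$ ($m{\left(f,Y \right)} = - 2 Y + \sqrt{f^{2} + Y^{2}} = - 2 Y + \sqrt{Y^{2} + f^{2}} = \sqrt{Y^{2} + f^{2}} - 2 Y$)
$m{\left(2 \cdot 6,6 \right)} + 136 v{\left(-3 \right)} = \left(\sqrt{6^{2} + \left(2 \cdot 6\right)^{2}} - 12\right) + 136 \left(-12\right) = \left(\sqrt{36 + 12^{2}} - 12\right) - 1632 = \left(\sqrt{36 + 144} - 12\right) - 1632 = \left(\sqrt{180} - 12\right) - 1632 = \left(6 \sqrt{5} - 12\right) - 1632 = \left(-12 + 6 \sqrt{5}\right) - 1632 = -1644 + 6 \sqrt{5}$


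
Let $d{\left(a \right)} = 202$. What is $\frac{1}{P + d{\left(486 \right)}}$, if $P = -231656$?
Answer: $- \frac{1}{231454} \approx -4.3205 \cdot 10^{-6}$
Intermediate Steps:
$\frac{1}{P + d{\left(486 \right)}} = \frac{1}{-231656 + 202} = \frac{1}{-231454} = - \frac{1}{231454}$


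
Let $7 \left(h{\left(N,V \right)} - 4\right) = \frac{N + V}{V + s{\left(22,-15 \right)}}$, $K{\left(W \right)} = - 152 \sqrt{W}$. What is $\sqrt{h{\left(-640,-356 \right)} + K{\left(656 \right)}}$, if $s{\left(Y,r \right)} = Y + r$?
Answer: $\frac{4 \sqrt{1644139 - 226793462 \sqrt{41}}}{2443} \approx 62.359 i$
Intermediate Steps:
$h{\left(N,V \right)} = 4 + \frac{N + V}{7 \left(7 + V\right)}$ ($h{\left(N,V \right)} = 4 + \frac{\left(N + V\right) \frac{1}{V + \left(22 - 15\right)}}{7} = 4 + \frac{\left(N + V\right) \frac{1}{V + 7}}{7} = 4 + \frac{\left(N + V\right) \frac{1}{7 + V}}{7} = 4 + \frac{\frac{1}{7 + V} \left(N + V\right)}{7} = 4 + \frac{N + V}{7 \left(7 + V\right)}$)
$\sqrt{h{\left(-640,-356 \right)} + K{\left(656 \right)}} = \sqrt{\frac{196 - 640 + 29 \left(-356\right)}{7 \left(7 - 356\right)} - 152 \sqrt{656}} = \sqrt{\frac{196 - 640 - 10324}{7 \left(-349\right)} - 152 \cdot 4 \sqrt{41}} = \sqrt{\frac{1}{7} \left(- \frac{1}{349}\right) \left(-10768\right) - 608 \sqrt{41}} = \sqrt{\frac{10768}{2443} - 608 \sqrt{41}}$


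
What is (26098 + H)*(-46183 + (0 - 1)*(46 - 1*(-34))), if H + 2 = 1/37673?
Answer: -45481831156167/37673 ≈ -1.2073e+9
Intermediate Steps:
H = -75345/37673 (H = -2 + 1/37673 = -75345/37673 ≈ -2.0000)
(26098 + H)*(-46183 + (0 - 1)*(46 - 1*(-34))) = (26098 - 75345/37673)*(-46183 + (0 - 1)*(46 - 1*(-34))) = 983114609*(-46183 - (46 + 34))/37673 = 983114609*(-46183 - 1*80)/37673 = 983114609*(-46183 - 80)/37673 = (983114609/37673)*(-46263) = -45481831156167/37673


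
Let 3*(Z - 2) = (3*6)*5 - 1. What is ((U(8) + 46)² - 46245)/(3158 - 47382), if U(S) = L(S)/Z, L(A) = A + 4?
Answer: 397948289/399121600 ≈ 0.99706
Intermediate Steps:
Z = 95/3 (Z = 2 + ((3*6)*5 - 1)/3 = 2 + (18*5 - 1)/3 = 2 + (90 - 1)/3 = 2 + (⅓)*89 = 2 + 89/3 = 95/3 ≈ 31.667)
L(A) = 4 + A
U(S) = 12/95 + 3*S/95 (U(S) = (4 + S)/(95/3) = (4 + S)*(3/95) = 12/95 + 3*S/95)
((U(8) + 46)² - 46245)/(3158 - 47382) = (((12/95 + (3/95)*8) + 46)² - 46245)/(3158 - 47382) = (((12/95 + 24/95) + 46)² - 46245)/(-44224) = ((36/95 + 46)² - 46245)*(-1/44224) = ((4406/95)² - 46245)*(-1/44224) = (19412836/9025 - 46245)*(-1/44224) = -397948289/9025*(-1/44224) = 397948289/399121600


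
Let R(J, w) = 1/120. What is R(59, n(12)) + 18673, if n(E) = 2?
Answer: 2240761/120 ≈ 18673.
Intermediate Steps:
R(J, w) = 1/120
R(59, n(12)) + 18673 = 1/120 + 18673 = 2240761/120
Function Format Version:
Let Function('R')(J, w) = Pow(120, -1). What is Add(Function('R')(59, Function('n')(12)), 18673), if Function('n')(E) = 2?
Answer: Rational(2240761, 120) ≈ 18673.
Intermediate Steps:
Function('R')(J, w) = Rational(1, 120)
Add(Function('R')(59, Function('n')(12)), 18673) = Add(Rational(1, 120), 18673) = Rational(2240761, 120)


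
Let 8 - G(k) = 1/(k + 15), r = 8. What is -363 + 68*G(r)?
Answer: 4095/23 ≈ 178.04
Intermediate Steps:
G(k) = 8 - 1/(15 + k) (G(k) = 8 - 1/(k + 15) = 8 - 1/(15 + k))
-363 + 68*G(r) = -363 + 68*((119 + 8*8)/(15 + 8)) = -363 + 68*((119 + 64)/23) = -363 + 68*((1/23)*183) = -363 + 68*(183/23) = -363 + 12444/23 = 4095/23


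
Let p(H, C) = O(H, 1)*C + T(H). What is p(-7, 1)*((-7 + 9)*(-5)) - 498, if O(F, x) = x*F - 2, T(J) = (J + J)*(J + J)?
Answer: -2368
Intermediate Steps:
T(J) = 4*J² (T(J) = (2*J)*(2*J) = 4*J²)
O(F, x) = -2 + F*x (O(F, x) = F*x - 2 = -2 + F*x)
p(H, C) = 4*H² + C*(-2 + H) (p(H, C) = (-2 + H*1)*C + 4*H² = (-2 + H)*C + 4*H² = C*(-2 + H) + 4*H² = 4*H² + C*(-2 + H))
p(-7, 1)*((-7 + 9)*(-5)) - 498 = (4*(-7)² + 1*(-2 - 7))*((-7 + 9)*(-5)) - 498 = (4*49 + 1*(-9))*(2*(-5)) - 498 = (196 - 9)*(-10) - 498 = 187*(-10) - 498 = -1870 - 498 = -2368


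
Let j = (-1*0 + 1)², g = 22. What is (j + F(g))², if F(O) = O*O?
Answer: 235225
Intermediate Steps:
F(O) = O²
j = 1 (j = (0 + 1)² = 1² = 1)
(j + F(g))² = (1 + 22²)² = (1 + 484)² = 485² = 235225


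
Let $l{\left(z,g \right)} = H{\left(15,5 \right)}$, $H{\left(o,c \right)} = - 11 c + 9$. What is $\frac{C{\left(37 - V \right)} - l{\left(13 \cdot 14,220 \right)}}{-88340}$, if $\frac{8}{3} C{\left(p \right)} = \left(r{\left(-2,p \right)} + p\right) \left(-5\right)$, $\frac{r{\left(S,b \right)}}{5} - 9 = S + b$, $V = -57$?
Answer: $\frac{1231}{100960} \approx 0.012193$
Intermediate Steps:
$H{\left(o,c \right)} = 9 - 11 c$
$l{\left(z,g \right)} = -46$ ($l{\left(z,g \right)} = 9 - 55 = -46$)
$r{\left(S,b \right)} = 45 + 5 S + 5 b$ ($r{\left(S,b \right)} = 45 + 5 \left(S + b\right) = 45 + \left(5 S + 5 b\right) = 45 + 5 S + 5 b$)
$C{\left(p \right)} = - \frac{525}{8} - \frac{45 p}{4}$ ($C{\left(p \right)} = \frac{3 \left(\left(45 + 5 \left(-2\right) + 5 p\right) + p\right) \left(-5\right)}{8} = \frac{3 \left(\left(45 - 10 + 5 p\right) + p\right) \left(-5\right)}{8} = \frac{3 \left(\left(35 + 5 p\right) + p\right) \left(-5\right)}{8} = \frac{3 \left(35 + 6 p\right) \left(-5\right)}{8} = \frac{3 \left(-175 - 30 p\right)}{8} = - \frac{525}{8} - \frac{45 p}{4}$)
$\frac{C{\left(37 - V \right)} - l{\left(13 \cdot 14,220 \right)}}{-88340} = \frac{\left(- \frac{525}{8} - \frac{45 \left(37 - -57\right)}{4}\right) - -46}{-88340} = \left(\left(- \frac{525}{8} - \frac{45 \left(37 + 57\right)}{4}\right) + 46\right) \left(- \frac{1}{88340}\right) = \left(\left(- \frac{525}{8} - \frac{2115}{2}\right) + 46\right) \left(- \frac{1}{88340}\right) = \left(- \frac{8985}{8} + 46\right) \left(- \frac{1}{88340}\right) = \left(- \frac{8617}{8}\right) \left(- \frac{1}{88340}\right) = \frac{1231}{100960}$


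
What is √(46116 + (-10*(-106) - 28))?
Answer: 2*√11787 ≈ 217.14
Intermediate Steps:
√(46116 + (-10*(-106) - 28)) = √(46116 + (1060 - 28)) = √(46116 + 1032) = √47148 = 2*√11787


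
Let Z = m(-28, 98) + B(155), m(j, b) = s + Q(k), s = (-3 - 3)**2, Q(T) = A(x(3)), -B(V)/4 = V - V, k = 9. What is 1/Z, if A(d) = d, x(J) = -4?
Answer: 1/32 ≈ 0.031250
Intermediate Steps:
B(V) = 0 (B(V) = -4*(V - V) = -4*0 = 0)
Q(T) = -4
s = 36 (s = (-6)**2 = 36)
m(j, b) = 32 (m(j, b) = 36 - 4 = 32)
Z = 32 (Z = 32 + 0 = 32)
1/Z = 1/32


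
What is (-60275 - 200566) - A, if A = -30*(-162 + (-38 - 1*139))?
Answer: -271011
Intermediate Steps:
A = 10170 (A = -30*(-162 + (-38 - 139)) = -30*(-162 - 177) = -30*(-339) = 10170)
(-60275 - 200566) - A = (-60275 - 200566) - 1*10170 = -260841 - 10170 = -271011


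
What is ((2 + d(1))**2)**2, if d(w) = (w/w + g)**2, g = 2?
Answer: 14641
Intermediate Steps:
d(w) = 9 (d(w) = (w/w + 2)**2 = (1 + 2)**2 = 3**2 = 9)
((2 + d(1))**2)**2 = ((2 + 9)**2)**2 = (11**2)**2 = 121**2 = 14641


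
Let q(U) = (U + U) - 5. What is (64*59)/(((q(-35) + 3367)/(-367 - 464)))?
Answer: -784464/823 ≈ -953.18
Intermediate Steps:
q(U) = -5 + 2*U (q(U) = 2*U - 5 = -5 + 2*U)
(64*59)/(((q(-35) + 3367)/(-367 - 464))) = (64*59)/((((-5 + 2*(-35)) + 3367)/(-367 - 464))) = 3776/((((-5 - 70) + 3367)/(-831))) = 3776/(((-75 + 3367)*(-1/831))) = 3776/((3292*(-1/831))) = 3776/(-3292/831) = 3776*(-831/3292) = -784464/823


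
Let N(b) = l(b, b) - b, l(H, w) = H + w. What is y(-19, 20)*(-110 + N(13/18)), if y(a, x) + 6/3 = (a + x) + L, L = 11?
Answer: -9835/9 ≈ -1092.8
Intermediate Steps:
y(a, x) = 9 + a + x (y(a, x) = -2 + ((a + x) + 11) = -2 + (11 + a + x) = 9 + a + x)
N(b) = b (N(b) = (b + b) - b = 2*b - b = b)
y(-19, 20)*(-110 + N(13/18)) = (9 - 19 + 20)*(-110 + 13/18) = 10*(-110 + 13*(1/18)) = 10*(-110 + 13/18) = 10*(-1967/18) = -9835/9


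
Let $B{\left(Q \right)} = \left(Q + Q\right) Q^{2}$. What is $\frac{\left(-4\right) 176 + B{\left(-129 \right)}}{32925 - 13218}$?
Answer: $- \frac{4294082}{19707} \approx -217.9$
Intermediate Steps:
$B{\left(Q \right)} = 2 Q^{3}$ ($B{\left(Q \right)} = 2 Q Q^{2} = 2 Q^{3}$)
$\frac{\left(-4\right) 176 + B{\left(-129 \right)}}{32925 - 13218} = \frac{\left(-4\right) 176 + 2 \left(-129\right)^{3}}{32925 - 13218} = \frac{-704 + 2 \left(-2146689\right)}{19707} = \left(-704 - 4293378\right) \frac{1}{19707} = \left(-4294082\right) \frac{1}{19707} = - \frac{4294082}{19707}$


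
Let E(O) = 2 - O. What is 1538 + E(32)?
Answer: 1508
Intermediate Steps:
1538 + E(32) = 1538 + (2 - 1*32) = 1538 + (2 - 32) = 1538 - 30 = 1508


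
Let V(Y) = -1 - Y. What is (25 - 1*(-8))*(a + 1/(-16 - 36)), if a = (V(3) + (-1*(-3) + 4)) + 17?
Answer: 34287/52 ≈ 659.37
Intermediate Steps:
a = 20 (a = ((-1 - 1*3) + (-1*(-3) + 4)) + 17 = ((-1 - 3) + (3 + 4)) + 17 = (-4 + 7) + 17 = 3 + 17 = 20)
(25 - 1*(-8))*(a + 1/(-16 - 36)) = (25 - 1*(-8))*(20 + 1/(-16 - 36)) = (25 + 8)*(20 + 1/(-52)) = 33*(20 - 1/52) = 33*(1039/52) = 34287/52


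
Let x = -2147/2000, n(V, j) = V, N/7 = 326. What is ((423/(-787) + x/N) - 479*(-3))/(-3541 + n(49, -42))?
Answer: -5159582054311/12542803056000 ≈ -0.41136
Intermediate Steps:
N = 2282 (N = 7*326 = 2282)
x = -2147/2000 (x = -2147*1/2000 = -2147/2000 ≈ -1.0735)
((423/(-787) + x/N) - 479*(-3))/(-3541 + n(49, -42)) = ((423/(-787) - 2147/2000/2282) - 479*(-3))/(-3541 + 49) = ((423*(-1/787) - 2147/2000*1/2282) + 1437)/(-3492) = ((-423/787 - 2147/4564000) + 1437)*(-1/3492) = (-1932261689/3591868000 + 1437)*(-1/3492) = (5159582054311/3591868000)*(-1/3492) = -5159582054311/12542803056000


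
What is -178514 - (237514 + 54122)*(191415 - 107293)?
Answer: -24533182106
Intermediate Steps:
-178514 - (237514 + 54122)*(191415 - 107293) = -178514 - 291636*84122 = -178514 - 1*24533003592 = -178514 - 24533003592 = -24533182106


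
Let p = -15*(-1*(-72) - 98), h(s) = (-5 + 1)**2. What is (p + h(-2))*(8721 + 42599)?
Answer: 20835920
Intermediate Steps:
h(s) = 16 (h(s) = (-4)**2 = 16)
p = 390 (p = -15*(72 - 98) = -15*(-26) = -1*(-390) = 390)
(p + h(-2))*(8721 + 42599) = (390 + 16)*(8721 + 42599) = 406*51320 = 20835920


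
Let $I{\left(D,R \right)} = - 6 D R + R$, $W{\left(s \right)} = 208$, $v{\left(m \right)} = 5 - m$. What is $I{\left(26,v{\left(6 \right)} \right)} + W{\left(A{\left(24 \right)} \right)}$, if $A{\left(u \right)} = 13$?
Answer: $363$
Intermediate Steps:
$I{\left(D,R \right)} = R - 6 D R$ ($I{\left(D,R \right)} = - 6 D R + R = R - 6 D R$)
$I{\left(26,v{\left(6 \right)} \right)} + W{\left(A{\left(24 \right)} \right)} = \left(5 - 6\right) \left(1 - 156\right) + 208 = \left(-1\right) \left(-155\right) + 208 = 155 + 208 = 363$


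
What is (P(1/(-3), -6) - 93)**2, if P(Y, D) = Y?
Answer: 78400/9 ≈ 8711.1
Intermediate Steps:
(P(1/(-3), -6) - 93)**2 = (1/(-3) - 93)**2 = (-1/3 - 93)**2 = (-280/3)**2 = 78400/9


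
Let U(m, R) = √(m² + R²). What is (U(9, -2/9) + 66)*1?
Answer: 66 + √6565/9 ≈ 75.003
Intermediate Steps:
U(m, R) = √(R² + m²)
(U(9, -2/9) + 66)*1 = (√((-2/9)² + 9²) + 66)*1 = (√((-2*⅑)² + 81) + 66)*1 = (√((-2/9)² + 81) + 66)*1 = (√(4/81 + 81) + 66)*1 = (√(6565/81) + 66)*1 = (√6565/9 + 66)*1 = (66 + √6565/9)*1 = 66 + √6565/9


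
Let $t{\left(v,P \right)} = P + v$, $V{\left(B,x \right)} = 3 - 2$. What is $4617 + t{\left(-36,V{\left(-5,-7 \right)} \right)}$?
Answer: $4582$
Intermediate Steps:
$V{\left(B,x \right)} = 1$ ($V{\left(B,x \right)} = 3 - 2 = 1$)
$4617 + t{\left(-36,V{\left(-5,-7 \right)} \right)} = 4617 + \left(1 - 36\right) = 4617 - 35 = 4582$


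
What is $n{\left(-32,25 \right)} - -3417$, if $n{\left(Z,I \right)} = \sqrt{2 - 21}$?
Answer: $3417 + i \sqrt{19} \approx 3417.0 + 4.3589 i$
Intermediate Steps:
$n{\left(Z,I \right)} = i \sqrt{19}$ ($n{\left(Z,I \right)} = \sqrt{-19} = i \sqrt{19}$)
$n{\left(-32,25 \right)} - -3417 = i \sqrt{19} - -3417 = i \sqrt{19} + 3417 = 3417 + i \sqrt{19}$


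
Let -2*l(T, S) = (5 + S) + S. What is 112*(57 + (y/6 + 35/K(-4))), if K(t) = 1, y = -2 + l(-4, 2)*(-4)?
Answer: 31808/3 ≈ 10603.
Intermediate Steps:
l(T, S) = -5/2 - S (l(T, S) = -((5 + S) + S)/2 = -(5 + 2*S)/2 = -5/2 - S)
y = 16 (y = -2 + (-5/2 - 1*2)*(-4) = -2 + (-5/2 - 2)*(-4) = -2 - 9/2*(-4) = -2 + 18 = 16)
112*(57 + (y/6 + 35/K(-4))) = 112*(57 + (16/6 + 35/1)) = 112*(57 + (16*(⅙) + 35*1)) = 112*(57 + (8/3 + 35)) = 112*(57 + 113/3) = 112*(284/3) = 31808/3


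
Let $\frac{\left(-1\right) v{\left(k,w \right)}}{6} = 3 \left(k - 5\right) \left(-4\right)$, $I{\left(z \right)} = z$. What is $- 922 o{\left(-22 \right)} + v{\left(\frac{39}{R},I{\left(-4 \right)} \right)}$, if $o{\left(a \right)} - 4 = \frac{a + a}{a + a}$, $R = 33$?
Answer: $- \frac{53734}{11} \approx -4884.9$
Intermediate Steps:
$o{\left(a \right)} = 5$ ($o{\left(a \right)} = 4 + \frac{a + a}{a + a} = 4 + \frac{2 a}{2 a} = 4 + 2 a \frac{1}{2 a} = 4 + 1 = 5$)
$v{\left(k,w \right)} = -360 + 72 k$ ($v{\left(k,w \right)} = - 6 \cdot 3 \left(k - 5\right) \left(-4\right) = - 6 \cdot 3 \left(-5 + k\right) \left(-4\right) = - 6 \left(-15 + 3 k\right) \left(-4\right) = - 6 \left(60 - 12 k\right) = -360 + 72 k$)
$- 922 o{\left(-22 \right)} + v{\left(\frac{39}{R},I{\left(-4 \right)} \right)} = \left(-922\right) 5 - \left(360 - 72 \cdot \frac{39}{33}\right) = -4610 - \left(360 - 72 \cdot 39 \cdot \frac{1}{33}\right) = -4610 + \left(-360 + 72 \cdot \frac{13}{11}\right) = -4610 + \left(-360 + \frac{936}{11}\right) = -4610 - \frac{3024}{11} = - \frac{53734}{11}$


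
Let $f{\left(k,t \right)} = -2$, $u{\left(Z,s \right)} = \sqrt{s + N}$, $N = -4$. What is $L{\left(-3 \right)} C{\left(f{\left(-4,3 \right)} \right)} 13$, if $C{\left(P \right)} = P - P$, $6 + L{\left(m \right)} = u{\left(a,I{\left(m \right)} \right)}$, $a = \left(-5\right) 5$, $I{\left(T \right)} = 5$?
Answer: $0$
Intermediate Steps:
$a = -25$
$u{\left(Z,s \right)} = \sqrt{-4 + s}$ ($u{\left(Z,s \right)} = \sqrt{s - 4} = \sqrt{-4 + s}$)
$L{\left(m \right)} = -5$ ($L{\left(m \right)} = -6 + \sqrt{-4 + 5} = -6 + \sqrt{1} = -6 + 1 = -5$)
$C{\left(P \right)} = 0$
$L{\left(-3 \right)} C{\left(f{\left(-4,3 \right)} \right)} 13 = \left(-5\right) 0 \cdot 13 = 0 \cdot 13 = 0$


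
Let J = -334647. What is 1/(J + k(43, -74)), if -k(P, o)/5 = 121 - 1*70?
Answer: -1/334902 ≈ -2.9859e-6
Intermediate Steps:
k(P, o) = -255 (k(P, o) = -5*(121 - 1*70) = -5*(121 - 70) = -5*51 = -255)
1/(J + k(43, -74)) = 1/(-334647 - 255) = 1/(-334902) = -1/334902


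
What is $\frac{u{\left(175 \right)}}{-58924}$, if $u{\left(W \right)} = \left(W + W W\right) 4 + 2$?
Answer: $- \frac{61601}{29462} \approx -2.0909$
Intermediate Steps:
$u{\left(W \right)} = 2 + 4 W + 4 W^{2}$ ($u{\left(W \right)} = \left(W + W^{2}\right) 4 + 2 = \left(4 W + 4 W^{2}\right) + 2 = 2 + 4 W + 4 W^{2}$)
$\frac{u{\left(175 \right)}}{-58924} = \frac{2 + 4 \cdot 175 + 4 \cdot 175^{2}}{-58924} = \left(2 + 700 + 4 \cdot 30625\right) \left(- \frac{1}{58924}\right) = \left(2 + 700 + 122500\right) \left(- \frac{1}{58924}\right) = 123202 \left(- \frac{1}{58924}\right) = - \frac{61601}{29462}$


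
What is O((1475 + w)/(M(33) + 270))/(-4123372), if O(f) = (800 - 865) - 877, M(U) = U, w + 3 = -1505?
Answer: 471/2061686 ≈ 0.00022845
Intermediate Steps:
w = -1508 (w = -3 - 1505 = -1508)
O(f) = -942 (O(f) = -65 - 877 = -942)
O((1475 + w)/(M(33) + 270))/(-4123372) = -942/(-4123372) = -942*(-1/4123372) = 471/2061686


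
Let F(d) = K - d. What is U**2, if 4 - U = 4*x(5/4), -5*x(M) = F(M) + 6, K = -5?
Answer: 361/25 ≈ 14.440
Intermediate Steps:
F(d) = -5 - d
x(M) = -1/5 + M/5 (x(M) = -((-5 - M) + 6)/5 = -(1 - M)/5 = -1/5 + M/5)
U = 19/5 (U = 4 - 4*(-1/5 + (5/4)/5) = 4 - 4*(-1/5 + (5*(1/4))/5) = 4 - 4*(-1/5 + (1/5)*(5/4)) = 4 - 4*(-1/5 + 1/4) = 4 - 4/20 = 4 - 1*1/5 = 4 - 1/5 = 19/5 ≈ 3.8000)
U**2 = (19/5)**2 = 361/25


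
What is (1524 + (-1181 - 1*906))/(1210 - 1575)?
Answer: 563/365 ≈ 1.5425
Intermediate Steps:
(1524 + (-1181 - 1*906))/(1210 - 1575) = (1524 + (-1181 - 906))/(-365) = (1524 - 2087)*(-1/365) = -563*(-1/365) = 563/365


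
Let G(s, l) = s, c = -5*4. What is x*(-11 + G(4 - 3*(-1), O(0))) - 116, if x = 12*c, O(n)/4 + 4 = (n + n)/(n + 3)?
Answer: 844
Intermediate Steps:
c = -20
O(n) = -16 + 8*n/(3 + n) (O(n) = -16 + 4*((n + n)/(n + 3)) = -16 + 4*((2*n)/(3 + n)) = -16 + 4*(2*n/(3 + n)) = -16 + 8*n/(3 + n))
x = -240 (x = 12*(-20) = -240)
x*(-11 + G(4 - 3*(-1), O(0))) - 116 = -240*(-11 + (4 - 3*(-1))) - 116 = -240*(-11 + (4 + 3)) - 116 = -240*(-11 + 7) - 116 = -240*(-4) - 116 = 960 - 116 = 844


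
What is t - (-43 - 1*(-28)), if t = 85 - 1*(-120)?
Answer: 220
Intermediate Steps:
t = 205 (t = 85 + 120 = 205)
t - (-43 - 1*(-28)) = 205 - (-43 - 1*(-28)) = 205 - (-43 + 28) = 205 - 1*(-15) = 205 + 15 = 220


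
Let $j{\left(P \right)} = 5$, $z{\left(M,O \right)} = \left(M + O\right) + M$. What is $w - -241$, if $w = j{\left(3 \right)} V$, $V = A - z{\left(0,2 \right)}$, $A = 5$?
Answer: $256$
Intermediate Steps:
$z{\left(M,O \right)} = O + 2 M$
$V = 3$ ($V = 5 - \left(2 + 2 \cdot 0\right) = 5 - \left(2 + 0\right) = 5 - 2 = 3$)
$w = 15$ ($w = 5 \cdot 3 = 15$)
$w - -241 = 15 - -241 = 15 + 241 = 256$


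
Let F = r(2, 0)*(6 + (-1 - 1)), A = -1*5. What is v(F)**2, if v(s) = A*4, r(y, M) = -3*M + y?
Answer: 400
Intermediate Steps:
r(y, M) = y - 3*M
A = -5
F = 8 (F = (2 - 3*0)*(6 + (-1 - 1)) = (2 + 0)*(6 - 2) = 2*4 = 8)
v(s) = -20 (v(s) = -5*4 = -20)
v(F)**2 = (-20)**2 = 400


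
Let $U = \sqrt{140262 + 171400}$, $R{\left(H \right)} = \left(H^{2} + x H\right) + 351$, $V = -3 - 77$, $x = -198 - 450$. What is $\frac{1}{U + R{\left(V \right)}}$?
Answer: $\frac{4507}{264045663} - \frac{\sqrt{311662}}{3432593619} \approx 1.6906 \cdot 10^{-5}$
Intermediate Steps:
$x = -648$ ($x = -198 - 450 = -648$)
$V = -80$ ($V = -3 - 77 = -80$)
$R{\left(H \right)} = 351 + H^{2} - 648 H$ ($R{\left(H \right)} = \left(H^{2} - 648 H\right) + 351 = 351 + H^{2} - 648 H$)
$U = \sqrt{311662} \approx 558.27$
$\frac{1}{U + R{\left(V \right)}} = \frac{1}{\sqrt{311662} + \left(351 + \left(-80\right)^{2} - -51840\right)} = \frac{1}{\sqrt{311662} + \left(351 + 6400 + 51840\right)} = \frac{1}{\sqrt{311662} + 58591} = \frac{1}{58591 + \sqrt{311662}}$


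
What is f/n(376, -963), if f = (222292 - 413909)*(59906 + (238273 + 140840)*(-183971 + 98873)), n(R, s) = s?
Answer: -6181889817857656/963 ≈ -6.4194e+12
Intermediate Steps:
f = 6181889817857656 (f = -191617*(59906 + 379113*(-85098)) = -191617*(59906 - 32261758074) = -191617*(-32261698168) = 6181889817857656)
f/n(376, -963) = 6181889817857656/(-963) = 6181889817857656*(-1/963) = -6181889817857656/963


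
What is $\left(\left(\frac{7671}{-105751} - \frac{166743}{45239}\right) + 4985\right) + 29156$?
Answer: $\frac{163314936156587}{4784069489} \approx 34137.0$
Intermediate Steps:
$\left(\left(\frac{7671}{-105751} - \frac{166743}{45239}\right) + 4985\right) + 29156 = \left(\left(7671 \left(- \frac{1}{105751}\right) - \frac{166743}{45239}\right) + 4985\right) + 29156 = \left(\left(- \frac{7671}{105751} - \frac{166743}{45239}\right) + 4985\right) + 29156 = \left(- \frac{17980267362}{4784069489} + 4985\right) + 29156 = \frac{23830606135303}{4784069489} + 29156 = \frac{163314936156587}{4784069489}$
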